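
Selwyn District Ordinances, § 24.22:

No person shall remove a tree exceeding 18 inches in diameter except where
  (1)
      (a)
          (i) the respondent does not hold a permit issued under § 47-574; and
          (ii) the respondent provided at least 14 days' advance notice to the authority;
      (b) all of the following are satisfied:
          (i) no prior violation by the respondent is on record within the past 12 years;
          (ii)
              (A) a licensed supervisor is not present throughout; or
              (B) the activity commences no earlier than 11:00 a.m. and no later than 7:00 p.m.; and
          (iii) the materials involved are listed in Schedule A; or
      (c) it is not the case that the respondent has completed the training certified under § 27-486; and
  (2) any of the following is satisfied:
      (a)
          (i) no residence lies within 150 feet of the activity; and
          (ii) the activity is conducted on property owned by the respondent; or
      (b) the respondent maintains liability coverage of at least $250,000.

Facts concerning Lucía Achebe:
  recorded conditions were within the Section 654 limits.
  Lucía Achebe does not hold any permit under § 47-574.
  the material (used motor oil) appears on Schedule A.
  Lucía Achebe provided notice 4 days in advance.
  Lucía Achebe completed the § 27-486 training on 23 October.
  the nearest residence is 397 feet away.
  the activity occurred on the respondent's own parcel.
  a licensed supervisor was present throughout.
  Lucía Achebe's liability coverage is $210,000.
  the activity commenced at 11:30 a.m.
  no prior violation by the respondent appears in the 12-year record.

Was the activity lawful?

Yes — lawful.

(i) not (holds permit) — satisfied.
(ii) ≥14 days' notice — not met.
(a): T AND F → false.
(i) no prior violation — satisfied.
(A) not (supervisor present) — fails.
(B) start within hours — satisfied.
(ii) = F OR T = true.
(iii) Schedule A material — met.
(b): T AND T AND T → true.
(c) not (training certified) — not met.
(1) = F OR T OR F = true.
(i) no residence in 150 ft — met.
(ii) own property — satisfied.
(a) = T AND T = true.
(b) coverage ≥ $250,000 — not met.
(2) = T OR F = true.
Overall = T AND T = true.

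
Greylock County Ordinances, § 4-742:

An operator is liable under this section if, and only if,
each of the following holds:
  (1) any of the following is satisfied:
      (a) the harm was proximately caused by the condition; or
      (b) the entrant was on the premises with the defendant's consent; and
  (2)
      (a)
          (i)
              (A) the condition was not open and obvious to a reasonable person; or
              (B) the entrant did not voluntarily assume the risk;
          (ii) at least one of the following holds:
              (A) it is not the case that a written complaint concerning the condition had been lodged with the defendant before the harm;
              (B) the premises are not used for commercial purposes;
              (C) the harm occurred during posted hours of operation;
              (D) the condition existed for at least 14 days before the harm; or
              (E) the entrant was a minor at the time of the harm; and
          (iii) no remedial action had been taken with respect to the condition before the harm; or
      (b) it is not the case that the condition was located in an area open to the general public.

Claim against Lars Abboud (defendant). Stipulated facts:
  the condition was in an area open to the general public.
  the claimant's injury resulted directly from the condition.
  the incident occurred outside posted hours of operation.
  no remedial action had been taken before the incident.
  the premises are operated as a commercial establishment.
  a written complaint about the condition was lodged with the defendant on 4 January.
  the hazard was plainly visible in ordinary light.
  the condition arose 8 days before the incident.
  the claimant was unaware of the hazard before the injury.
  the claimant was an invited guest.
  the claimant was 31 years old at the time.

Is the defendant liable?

No — not liable.

(a) proximate cause — holds.
(b) consent to enter — satisfied.
(1): T OR T → true.
(A) not open/obvious — not satisfied.
(B) no assumed risk — holds.
(i): F OR T → true.
(A) not (complaint lodged) — not satisfied.
(B) not (commercial use) — not met.
(C) during posted hours — not satisfied.
(D) condition ≥14 days old — not met.
(E) entrant a minor — fails.
So (ii) is not satisfied (F OR F OR F OR F OR F).
(iii) no remedial action — met.
(a): T AND F AND T → false.
(b) not (public area) — fails.
So (2) is not satisfied (F OR F).
So Overall is not satisfied (T AND F).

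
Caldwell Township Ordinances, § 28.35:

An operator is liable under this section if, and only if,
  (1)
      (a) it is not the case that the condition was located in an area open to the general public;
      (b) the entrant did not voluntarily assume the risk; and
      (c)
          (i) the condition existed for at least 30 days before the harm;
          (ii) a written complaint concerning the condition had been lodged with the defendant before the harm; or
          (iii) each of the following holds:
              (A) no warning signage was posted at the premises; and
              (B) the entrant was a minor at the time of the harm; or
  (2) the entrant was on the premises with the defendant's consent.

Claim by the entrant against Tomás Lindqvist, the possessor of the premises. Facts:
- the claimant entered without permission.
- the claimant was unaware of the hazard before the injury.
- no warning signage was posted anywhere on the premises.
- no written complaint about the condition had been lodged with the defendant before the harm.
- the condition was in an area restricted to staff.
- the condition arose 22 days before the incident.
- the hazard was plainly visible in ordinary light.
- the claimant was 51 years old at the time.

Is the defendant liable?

No — not liable.

(a) not (public area) — holds.
(b) no assumed risk — met.
(i) condition ≥30 days old — not satisfied.
(ii) complaint lodged — not met.
(A) no signage posted — holds.
(B) entrant a minor — not met.
(iii) = T AND F = false.
(c): F OR F OR F → false.
(1) = T AND T AND F = false.
(2) consent to enter — fails.
Overall = F OR F = false.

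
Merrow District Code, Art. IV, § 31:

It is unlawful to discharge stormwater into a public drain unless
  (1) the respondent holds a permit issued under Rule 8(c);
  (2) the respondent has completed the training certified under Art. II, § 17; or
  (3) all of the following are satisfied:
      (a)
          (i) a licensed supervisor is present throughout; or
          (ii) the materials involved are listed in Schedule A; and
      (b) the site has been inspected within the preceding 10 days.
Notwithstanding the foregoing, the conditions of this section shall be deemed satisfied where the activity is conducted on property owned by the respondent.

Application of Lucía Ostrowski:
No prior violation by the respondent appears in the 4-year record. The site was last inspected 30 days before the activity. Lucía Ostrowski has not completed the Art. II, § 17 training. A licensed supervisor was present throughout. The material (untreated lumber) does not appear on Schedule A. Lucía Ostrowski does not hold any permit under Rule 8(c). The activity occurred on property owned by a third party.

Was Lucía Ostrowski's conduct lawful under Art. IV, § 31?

No — unlawful.

(1) holds permit — not met.
(2) training certified — not satisfied.
(i) supervisor present — met.
(ii) Schedule A material — not met.
(a): T OR F → true.
(b) site inspected — not satisfied.
So (3) is not satisfied (T AND F).
Overall: F OR F OR F → false.
Exception (own property) — not satisfied.
Result: main false OR exception false → false.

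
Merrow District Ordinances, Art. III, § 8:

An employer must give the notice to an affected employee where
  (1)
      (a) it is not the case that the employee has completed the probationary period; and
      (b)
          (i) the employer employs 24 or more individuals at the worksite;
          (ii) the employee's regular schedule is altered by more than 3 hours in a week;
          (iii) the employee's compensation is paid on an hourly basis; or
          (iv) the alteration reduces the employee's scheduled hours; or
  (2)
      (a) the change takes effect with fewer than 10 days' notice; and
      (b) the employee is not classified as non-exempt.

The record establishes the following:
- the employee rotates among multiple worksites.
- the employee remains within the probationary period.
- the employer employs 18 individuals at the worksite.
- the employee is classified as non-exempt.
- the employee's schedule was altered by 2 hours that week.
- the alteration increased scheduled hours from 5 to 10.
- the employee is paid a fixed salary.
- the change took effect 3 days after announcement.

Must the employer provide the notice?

No — not required.

(a) not (past probation) — holds.
(i) ≥ 24 at site — fails.
(ii) schedule shift > 3h — not satisfied.
(iii) hourly-paid — not met.
(iv) hours reduced — not satisfied.
(b): F OR F OR F OR F → false.
(1): T AND F → false.
(a) < 10 days' notice — holds.
(b) not (non-exempt) — not met.
So (2) is not satisfied (T AND F).
So Overall is not satisfied (F OR F).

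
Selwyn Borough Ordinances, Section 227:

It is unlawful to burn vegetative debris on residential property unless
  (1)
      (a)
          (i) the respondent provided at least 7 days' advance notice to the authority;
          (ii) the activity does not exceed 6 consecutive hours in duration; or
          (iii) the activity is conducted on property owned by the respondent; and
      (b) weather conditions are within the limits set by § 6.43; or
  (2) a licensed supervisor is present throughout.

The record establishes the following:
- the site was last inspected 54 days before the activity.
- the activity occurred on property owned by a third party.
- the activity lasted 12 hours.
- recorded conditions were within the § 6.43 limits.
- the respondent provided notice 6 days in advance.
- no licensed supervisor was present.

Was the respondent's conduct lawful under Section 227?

(i) ≥7 days' notice — fails.
(ii) ≤ 6 hrs duration — not satisfied.
(iii) own property — not met.
(a) = F OR F OR F = false.
(b) weather ok — holds.
(1) = F AND T = false.
(2) supervisor present — not satisfied.
Overall: F OR F → false.

No — unlawful.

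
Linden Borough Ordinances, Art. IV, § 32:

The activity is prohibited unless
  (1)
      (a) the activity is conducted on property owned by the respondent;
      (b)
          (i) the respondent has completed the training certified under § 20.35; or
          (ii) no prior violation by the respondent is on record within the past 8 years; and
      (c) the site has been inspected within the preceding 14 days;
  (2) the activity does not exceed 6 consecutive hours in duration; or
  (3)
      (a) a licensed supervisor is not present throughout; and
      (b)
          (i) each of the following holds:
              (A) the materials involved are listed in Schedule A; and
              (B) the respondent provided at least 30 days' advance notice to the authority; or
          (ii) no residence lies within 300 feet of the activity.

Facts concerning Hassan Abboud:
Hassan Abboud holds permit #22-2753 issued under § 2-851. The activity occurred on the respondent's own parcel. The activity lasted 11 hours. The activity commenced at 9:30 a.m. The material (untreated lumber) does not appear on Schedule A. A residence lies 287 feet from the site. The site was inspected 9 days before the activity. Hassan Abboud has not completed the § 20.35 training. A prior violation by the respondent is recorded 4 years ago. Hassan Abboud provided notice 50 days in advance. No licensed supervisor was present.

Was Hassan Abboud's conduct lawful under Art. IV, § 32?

No — unlawful.

(a) own property — met.
(i) training certified — not satisfied.
(ii) no prior violation — fails.
So (b) is not satisfied (F OR F).
(c) site inspected — satisfied.
(1): T AND F AND T → false.
(2) ≤ 6 hrs duration — not satisfied.
(a) not (supervisor present) — satisfied.
(A) Schedule A material — not satisfied.
(B) ≥30 days' notice — met.
(i): F AND T → false.
(ii) no residence in 300 ft — fails.
(b) = F OR F = false.
(3): T AND F → false.
Overall = F OR F OR F = false.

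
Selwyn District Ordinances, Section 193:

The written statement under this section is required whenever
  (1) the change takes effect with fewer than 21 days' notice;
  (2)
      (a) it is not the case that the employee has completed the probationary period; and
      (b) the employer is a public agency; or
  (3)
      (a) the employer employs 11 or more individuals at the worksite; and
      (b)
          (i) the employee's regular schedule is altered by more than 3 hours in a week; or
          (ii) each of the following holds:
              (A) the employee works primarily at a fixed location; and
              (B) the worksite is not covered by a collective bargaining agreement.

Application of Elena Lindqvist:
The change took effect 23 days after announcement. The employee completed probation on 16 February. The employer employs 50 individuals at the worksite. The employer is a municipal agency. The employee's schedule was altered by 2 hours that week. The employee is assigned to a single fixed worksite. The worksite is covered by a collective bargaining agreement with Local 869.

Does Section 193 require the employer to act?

(1) < 21 days' notice — fails.
(a) not (past probation) — not satisfied.
(b) public agency — holds.
So (2) is not satisfied (F AND T).
(a) ≥ 11 at site — satisfied.
(i) schedule shift > 3h — not satisfied.
(A) fixed location — satisfied.
(B) no CBA — fails.
So (ii) is not satisfied (T AND F).
(b) = F OR F = false.
So (3) is not satisfied (T AND F).
Overall = F OR F OR F = false.

No — not required.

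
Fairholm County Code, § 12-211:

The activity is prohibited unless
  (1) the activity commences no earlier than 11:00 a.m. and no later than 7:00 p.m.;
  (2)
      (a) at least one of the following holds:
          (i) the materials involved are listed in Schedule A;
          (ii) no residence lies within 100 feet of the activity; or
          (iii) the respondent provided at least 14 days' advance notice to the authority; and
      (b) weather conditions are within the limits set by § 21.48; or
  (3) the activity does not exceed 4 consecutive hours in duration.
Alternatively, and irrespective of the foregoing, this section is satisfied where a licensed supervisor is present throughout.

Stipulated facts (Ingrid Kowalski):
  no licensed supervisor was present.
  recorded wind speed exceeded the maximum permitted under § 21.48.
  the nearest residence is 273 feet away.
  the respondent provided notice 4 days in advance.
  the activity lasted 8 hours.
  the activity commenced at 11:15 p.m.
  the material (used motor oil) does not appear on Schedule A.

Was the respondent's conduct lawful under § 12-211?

No — unlawful.

(1) start within hours — not satisfied.
(i) Schedule A material — not satisfied.
(ii) no residence in 100 ft — met.
(iii) ≥14 days' notice — fails.
So (a) is satisfied (F OR T OR F).
(b) weather ok — fails.
(2): T AND F → false.
(3) ≤ 4 hrs duration — not met.
Overall: F OR F OR F → false.
Exception (supervisor present) — not satisfied.
Result: main false OR exception false → false.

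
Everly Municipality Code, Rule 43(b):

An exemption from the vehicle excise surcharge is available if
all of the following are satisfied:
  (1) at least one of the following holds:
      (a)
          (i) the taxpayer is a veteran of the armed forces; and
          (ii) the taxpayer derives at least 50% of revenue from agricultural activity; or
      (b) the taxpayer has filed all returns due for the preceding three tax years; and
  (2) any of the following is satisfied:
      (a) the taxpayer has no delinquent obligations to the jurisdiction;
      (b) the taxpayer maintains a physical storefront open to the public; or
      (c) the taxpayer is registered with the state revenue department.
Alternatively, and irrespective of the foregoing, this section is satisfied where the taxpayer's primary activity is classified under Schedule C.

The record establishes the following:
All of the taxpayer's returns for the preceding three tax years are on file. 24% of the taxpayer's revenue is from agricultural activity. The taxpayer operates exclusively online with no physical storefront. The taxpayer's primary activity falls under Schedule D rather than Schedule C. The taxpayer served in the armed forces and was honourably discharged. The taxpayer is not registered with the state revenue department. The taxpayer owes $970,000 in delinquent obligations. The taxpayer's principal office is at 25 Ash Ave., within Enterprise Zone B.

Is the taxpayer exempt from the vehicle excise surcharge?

(i) veteran — met.
(ii) ≥50% agricultural — not met.
(a) = T AND F = false.
(b) returns current — satisfied.
(1) = F OR T = true.
(a) no delinquency — fails.
(b) has storefront — not met.
(c) state-registered — not met.
So (2) is not satisfied (F OR F OR F).
Overall: T AND F → false.
Exception (Schedule C activity) — not satisfied.
Result: main false OR exception false → false.

No — not exempt.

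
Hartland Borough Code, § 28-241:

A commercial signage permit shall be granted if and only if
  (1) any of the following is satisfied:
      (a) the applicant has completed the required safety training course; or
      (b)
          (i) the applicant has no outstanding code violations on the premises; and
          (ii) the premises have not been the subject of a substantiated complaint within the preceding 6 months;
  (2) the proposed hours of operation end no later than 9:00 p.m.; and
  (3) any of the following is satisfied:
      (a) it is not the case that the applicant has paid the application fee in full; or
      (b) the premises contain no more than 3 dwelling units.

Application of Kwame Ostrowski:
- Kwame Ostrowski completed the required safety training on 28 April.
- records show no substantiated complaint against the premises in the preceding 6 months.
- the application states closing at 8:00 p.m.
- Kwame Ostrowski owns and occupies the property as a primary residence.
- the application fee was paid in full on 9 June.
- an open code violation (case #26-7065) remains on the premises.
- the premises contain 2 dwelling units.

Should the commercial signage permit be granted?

(a) safety training — holds.
(i) no code violations — not met.
(ii) no complaint in 6 mo. — satisfied.
(b) = F AND T = false.
So (1) is satisfied (T OR F).
(2) closes by 9 p.m. — holds.
(a) not (fee paid) — fails.
(b) ≤ 3 units — met.
(3) = F OR T = true.
Overall = T AND T AND T = true.

Yes — granted.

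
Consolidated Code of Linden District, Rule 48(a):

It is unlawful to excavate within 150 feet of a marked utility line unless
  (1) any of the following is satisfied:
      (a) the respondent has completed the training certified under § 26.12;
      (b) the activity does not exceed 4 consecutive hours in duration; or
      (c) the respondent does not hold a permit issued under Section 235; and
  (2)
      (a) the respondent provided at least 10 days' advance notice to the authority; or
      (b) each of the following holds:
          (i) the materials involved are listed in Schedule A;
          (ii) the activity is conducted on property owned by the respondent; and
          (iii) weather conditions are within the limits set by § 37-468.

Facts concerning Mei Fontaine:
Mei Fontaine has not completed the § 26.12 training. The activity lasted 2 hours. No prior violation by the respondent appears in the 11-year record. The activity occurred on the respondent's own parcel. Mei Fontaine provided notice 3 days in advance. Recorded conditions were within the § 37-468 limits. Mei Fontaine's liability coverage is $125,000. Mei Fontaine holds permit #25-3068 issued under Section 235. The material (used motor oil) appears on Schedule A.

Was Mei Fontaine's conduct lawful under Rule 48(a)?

Yes — lawful.

(a) training certified — fails.
(b) ≤ 4 hrs duration — met.
(c) not (holds permit) — not satisfied.
(1) = F OR T OR F = true.
(a) ≥10 days' notice — not satisfied.
(i) Schedule A material — satisfied.
(ii) own property — holds.
(iii) weather ok — satisfied.
(b) = T AND T AND T = true.
(2) = F OR T = true.
Overall = T AND T = true.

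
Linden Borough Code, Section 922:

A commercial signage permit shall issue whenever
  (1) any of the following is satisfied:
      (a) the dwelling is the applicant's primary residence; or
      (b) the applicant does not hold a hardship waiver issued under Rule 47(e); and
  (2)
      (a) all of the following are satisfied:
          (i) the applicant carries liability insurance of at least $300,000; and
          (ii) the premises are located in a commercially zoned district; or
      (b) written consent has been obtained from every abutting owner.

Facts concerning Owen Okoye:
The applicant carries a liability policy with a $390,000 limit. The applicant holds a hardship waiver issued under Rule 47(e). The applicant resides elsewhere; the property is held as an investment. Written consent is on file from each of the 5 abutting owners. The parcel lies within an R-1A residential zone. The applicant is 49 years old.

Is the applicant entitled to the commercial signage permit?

(a) primary residence — not satisfied.
(b) not (hardship waiver) — fails.
(1) = F OR F = false.
(i) insurance ≥ $300,000 — met.
(ii) commercially zoned — fails.
(a): T AND F → false.
(b) all abutters consent — satisfied.
So (2) is satisfied (F OR T).
So Overall is not satisfied (F AND T).

No — denied.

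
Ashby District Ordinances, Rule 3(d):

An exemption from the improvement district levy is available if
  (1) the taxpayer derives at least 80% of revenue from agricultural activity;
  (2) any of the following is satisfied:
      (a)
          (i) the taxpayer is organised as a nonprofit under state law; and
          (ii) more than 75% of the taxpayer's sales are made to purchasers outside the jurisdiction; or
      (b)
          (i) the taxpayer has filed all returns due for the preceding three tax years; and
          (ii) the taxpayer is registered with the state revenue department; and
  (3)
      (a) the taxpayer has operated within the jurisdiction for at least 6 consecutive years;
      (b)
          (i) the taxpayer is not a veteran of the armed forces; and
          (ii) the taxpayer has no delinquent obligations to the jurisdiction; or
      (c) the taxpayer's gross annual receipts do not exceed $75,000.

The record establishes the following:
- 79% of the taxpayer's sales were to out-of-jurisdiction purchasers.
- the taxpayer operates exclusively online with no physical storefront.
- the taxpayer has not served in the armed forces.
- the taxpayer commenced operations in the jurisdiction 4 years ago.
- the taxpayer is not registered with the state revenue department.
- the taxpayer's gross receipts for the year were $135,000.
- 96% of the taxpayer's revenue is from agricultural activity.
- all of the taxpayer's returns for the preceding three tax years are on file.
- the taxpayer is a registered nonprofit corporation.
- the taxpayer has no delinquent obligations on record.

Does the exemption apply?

(1) ≥80% agricultural — met.
(i) nonprofit — satisfied.
(ii) >75% out-of-jur. sales — met.
So (a) is satisfied (T AND T).
(i) returns current — satisfied.
(ii) state-registered — not met.
So (b) is not satisfied (T AND F).
(2) = T OR F = true.
(a) ≥ 6 yrs in jurisdiction — not met.
(i) not (veteran) — satisfied.
(ii) no delinquency — met.
(b): T AND T → true.
(c) receipts ≤ $75,000 — not met.
(3) = F OR T OR F = true.
Overall = T AND T AND T = true.

Yes — exempt.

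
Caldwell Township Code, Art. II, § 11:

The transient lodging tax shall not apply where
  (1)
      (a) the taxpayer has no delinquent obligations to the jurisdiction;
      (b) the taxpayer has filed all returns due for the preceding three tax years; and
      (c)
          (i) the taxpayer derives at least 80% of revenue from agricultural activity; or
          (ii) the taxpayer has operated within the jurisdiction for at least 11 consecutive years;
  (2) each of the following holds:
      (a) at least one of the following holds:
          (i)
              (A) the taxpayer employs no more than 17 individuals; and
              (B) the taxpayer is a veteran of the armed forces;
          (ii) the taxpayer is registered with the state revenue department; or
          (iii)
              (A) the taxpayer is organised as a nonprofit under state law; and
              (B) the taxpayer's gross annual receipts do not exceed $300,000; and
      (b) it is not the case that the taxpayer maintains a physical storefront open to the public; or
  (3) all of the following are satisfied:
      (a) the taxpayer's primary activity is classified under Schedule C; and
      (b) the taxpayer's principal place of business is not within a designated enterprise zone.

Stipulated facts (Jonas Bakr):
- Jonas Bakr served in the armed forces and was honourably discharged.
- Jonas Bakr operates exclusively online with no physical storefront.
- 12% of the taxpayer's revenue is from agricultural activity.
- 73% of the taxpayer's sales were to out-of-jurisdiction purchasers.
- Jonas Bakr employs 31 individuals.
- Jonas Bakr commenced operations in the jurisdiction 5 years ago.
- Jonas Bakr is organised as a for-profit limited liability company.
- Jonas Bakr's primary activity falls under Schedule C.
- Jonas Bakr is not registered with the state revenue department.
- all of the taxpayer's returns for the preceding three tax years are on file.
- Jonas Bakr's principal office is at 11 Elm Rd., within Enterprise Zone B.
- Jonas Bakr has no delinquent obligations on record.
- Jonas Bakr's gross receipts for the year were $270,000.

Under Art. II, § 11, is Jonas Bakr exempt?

(a) no delinquency — holds.
(b) returns current — satisfied.
(i) ≥80% agricultural — fails.
(ii) ≥ 11 yrs in jurisdiction — not met.
(c) = F OR F = false.
(1) = T AND T AND F = false.
(A) ≤ 17 employees — not satisfied.
(B) veteran — met.
(i) = F AND T = false.
(ii) state-registered — not met.
(A) nonprofit — fails.
(B) receipts ≤ $300,000 — met.
(iii) = F AND T = false.
So (a) is not satisfied (F OR F OR F).
(b) not (has storefront) — holds.
(2) = F AND T = false.
(a) Schedule C activity — holds.
(b) not (in enterprise zone) — not met.
(3): T AND F → false.
Overall: F OR F OR F → false.

No — not exempt.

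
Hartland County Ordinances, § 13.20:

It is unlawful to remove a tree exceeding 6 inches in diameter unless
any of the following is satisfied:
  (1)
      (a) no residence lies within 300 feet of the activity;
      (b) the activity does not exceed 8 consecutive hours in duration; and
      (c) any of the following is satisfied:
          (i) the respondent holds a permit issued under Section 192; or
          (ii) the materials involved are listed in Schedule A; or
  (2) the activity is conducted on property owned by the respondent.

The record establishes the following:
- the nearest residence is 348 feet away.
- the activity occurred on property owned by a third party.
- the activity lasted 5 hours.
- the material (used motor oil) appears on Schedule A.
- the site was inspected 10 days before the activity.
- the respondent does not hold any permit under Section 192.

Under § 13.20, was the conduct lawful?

(a) no residence in 300 ft — satisfied.
(b) ≤ 8 hrs duration — met.
(i) holds permit — not satisfied.
(ii) Schedule A material — met.
(c): F OR T → true.
(1): T AND T AND T → true.
(2) own property — not satisfied.
Overall = T OR F = true.

Yes — lawful.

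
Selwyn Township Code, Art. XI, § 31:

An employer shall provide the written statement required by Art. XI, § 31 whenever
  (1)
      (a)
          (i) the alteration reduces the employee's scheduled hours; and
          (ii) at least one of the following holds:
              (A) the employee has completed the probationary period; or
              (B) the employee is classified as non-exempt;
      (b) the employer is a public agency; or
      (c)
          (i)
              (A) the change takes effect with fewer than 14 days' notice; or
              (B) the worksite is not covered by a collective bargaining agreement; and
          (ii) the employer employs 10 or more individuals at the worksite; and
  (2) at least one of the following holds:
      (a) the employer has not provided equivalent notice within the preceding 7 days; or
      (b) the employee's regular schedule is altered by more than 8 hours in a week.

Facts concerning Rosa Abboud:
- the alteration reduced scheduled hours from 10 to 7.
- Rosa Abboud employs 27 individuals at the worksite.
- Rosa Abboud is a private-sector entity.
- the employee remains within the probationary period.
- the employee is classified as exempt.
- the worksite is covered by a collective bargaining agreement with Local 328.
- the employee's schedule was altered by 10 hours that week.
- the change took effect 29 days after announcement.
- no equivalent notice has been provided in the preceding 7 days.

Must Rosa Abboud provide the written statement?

No — not required.

(i) hours reduced — holds.
(A) past probation — fails.
(B) non-exempt — not satisfied.
So (ii) is not satisfied (F OR F).
(a) = T AND F = false.
(b) public agency — not met.
(A) < 14 days' notice — not satisfied.
(B) no CBA — not satisfied.
So (i) is not satisfied (F OR F).
(ii) ≥ 10 at site — met.
(c): F AND T → false.
(1): F OR F OR F → false.
(a) no recent notice — holds.
(b) schedule shift > 8h — satisfied.
So (2) is satisfied (T OR T).
So Overall is not satisfied (F AND T).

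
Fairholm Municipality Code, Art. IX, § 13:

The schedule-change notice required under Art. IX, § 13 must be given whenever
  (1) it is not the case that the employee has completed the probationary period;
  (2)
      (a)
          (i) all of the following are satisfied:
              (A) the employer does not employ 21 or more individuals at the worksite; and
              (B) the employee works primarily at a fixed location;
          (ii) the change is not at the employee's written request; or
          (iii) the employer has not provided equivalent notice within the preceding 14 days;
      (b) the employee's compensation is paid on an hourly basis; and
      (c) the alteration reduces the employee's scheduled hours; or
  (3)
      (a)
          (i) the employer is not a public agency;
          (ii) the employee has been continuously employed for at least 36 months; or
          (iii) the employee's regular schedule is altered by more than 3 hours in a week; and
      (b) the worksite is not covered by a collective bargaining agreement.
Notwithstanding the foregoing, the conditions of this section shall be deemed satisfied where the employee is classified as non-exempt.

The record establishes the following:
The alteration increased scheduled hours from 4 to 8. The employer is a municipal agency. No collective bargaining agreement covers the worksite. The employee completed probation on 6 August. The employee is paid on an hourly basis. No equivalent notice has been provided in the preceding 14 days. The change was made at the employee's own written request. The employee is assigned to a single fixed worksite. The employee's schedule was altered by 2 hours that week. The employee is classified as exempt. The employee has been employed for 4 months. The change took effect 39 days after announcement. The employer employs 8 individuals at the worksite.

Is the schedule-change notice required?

No — not required.

(1) not (past probation) — not satisfied.
(A) not (≥ 21 at site) — holds.
(B) fixed location — holds.
So (i) is satisfied (T AND T).
(ii) not employee-requested — fails.
(iii) no recent notice — met.
(a) = T OR F OR T = true.
(b) hourly-paid — holds.
(c) hours reduced — fails.
(2): T AND T AND F → false.
(i) not (public agency) — not met.
(ii) tenure ≥ 36 mo. — not satisfied.
(iii) schedule shift > 3h — not satisfied.
So (a) is not satisfied (F OR F OR F).
(b) no CBA — holds.
(3) = F AND T = false.
So Overall is not satisfied (F OR F OR F).
Exception (non-exempt) — not satisfied.
Result: main false OR exception false → false.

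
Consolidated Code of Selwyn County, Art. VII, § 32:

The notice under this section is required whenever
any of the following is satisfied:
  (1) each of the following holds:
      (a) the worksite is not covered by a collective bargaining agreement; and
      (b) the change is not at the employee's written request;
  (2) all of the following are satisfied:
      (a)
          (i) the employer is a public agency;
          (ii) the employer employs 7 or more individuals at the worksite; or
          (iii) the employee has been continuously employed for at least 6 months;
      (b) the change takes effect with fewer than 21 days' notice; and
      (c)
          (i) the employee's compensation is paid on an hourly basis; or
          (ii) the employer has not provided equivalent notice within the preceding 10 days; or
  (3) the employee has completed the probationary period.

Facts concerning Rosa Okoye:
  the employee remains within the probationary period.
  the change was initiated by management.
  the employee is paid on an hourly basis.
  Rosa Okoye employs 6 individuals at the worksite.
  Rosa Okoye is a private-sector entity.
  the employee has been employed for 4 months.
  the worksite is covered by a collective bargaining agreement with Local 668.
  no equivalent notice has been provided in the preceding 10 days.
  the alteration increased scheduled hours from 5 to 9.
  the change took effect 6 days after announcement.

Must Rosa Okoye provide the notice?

(a) no CBA — not met.
(b) not employee-requested — satisfied.
So (1) is not satisfied (F AND T).
(i) public agency — not met.
(ii) ≥ 7 at site — not satisfied.
(iii) tenure ≥ 6 mo. — not satisfied.
So (a) is not satisfied (F OR F OR F).
(b) < 21 days' notice — met.
(i) hourly-paid — satisfied.
(ii) no recent notice — satisfied.
(c): T OR T → true.
So (2) is not satisfied (F AND T AND T).
(3) past probation — fails.
So Overall is not satisfied (F OR F OR F).

No — not required.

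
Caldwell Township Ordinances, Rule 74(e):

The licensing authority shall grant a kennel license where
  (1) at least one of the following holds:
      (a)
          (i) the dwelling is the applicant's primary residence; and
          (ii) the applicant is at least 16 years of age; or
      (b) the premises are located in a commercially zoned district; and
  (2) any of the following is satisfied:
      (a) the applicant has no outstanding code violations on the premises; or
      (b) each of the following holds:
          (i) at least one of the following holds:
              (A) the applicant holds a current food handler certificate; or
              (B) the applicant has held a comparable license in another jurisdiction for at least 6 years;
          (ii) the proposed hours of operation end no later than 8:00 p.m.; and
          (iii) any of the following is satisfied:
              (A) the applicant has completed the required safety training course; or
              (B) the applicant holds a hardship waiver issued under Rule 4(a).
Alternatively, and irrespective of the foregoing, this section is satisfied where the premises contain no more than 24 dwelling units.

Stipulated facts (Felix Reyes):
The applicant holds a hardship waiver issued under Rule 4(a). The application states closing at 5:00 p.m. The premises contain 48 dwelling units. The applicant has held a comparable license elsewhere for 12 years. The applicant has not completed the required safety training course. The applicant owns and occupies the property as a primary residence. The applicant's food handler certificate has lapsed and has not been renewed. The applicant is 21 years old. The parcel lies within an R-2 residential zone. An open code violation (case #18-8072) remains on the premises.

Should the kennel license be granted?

(i) primary residence — satisfied.
(ii) age ≥ 16 — satisfied.
(a): T AND T → true.
(b) commercially zoned — not satisfied.
(1): T OR F → true.
(a) no code violations — fails.
(A) food handler cert. — not satisfied.
(B) prior license ≥ 6 yr — holds.
So (i) is satisfied (F OR T).
(ii) closes by 8 p.m. — satisfied.
(A) safety training — not met.
(B) hardship waiver — satisfied.
(iii) = F OR T = true.
(b) = T AND T AND T = true.
(2) = F OR T = true.
So Overall is satisfied (T AND T).
Exception (≤ 24 units) — not satisfied.
Result: main true OR exception false → true.

Yes — granted.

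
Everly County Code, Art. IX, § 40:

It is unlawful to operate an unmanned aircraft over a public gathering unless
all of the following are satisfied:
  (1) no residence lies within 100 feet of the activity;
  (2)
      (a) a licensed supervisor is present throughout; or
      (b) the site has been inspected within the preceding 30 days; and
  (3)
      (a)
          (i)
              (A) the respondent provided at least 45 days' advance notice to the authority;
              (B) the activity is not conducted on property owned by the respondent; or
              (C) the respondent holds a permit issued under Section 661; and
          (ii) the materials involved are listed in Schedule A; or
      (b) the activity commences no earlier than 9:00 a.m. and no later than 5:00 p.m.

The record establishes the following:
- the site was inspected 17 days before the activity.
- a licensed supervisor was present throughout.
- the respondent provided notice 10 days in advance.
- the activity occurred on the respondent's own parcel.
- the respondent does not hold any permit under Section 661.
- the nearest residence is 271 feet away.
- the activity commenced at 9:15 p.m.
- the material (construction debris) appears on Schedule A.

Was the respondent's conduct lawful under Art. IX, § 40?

No — unlawful.

(1) no residence in 100 ft — met.
(a) supervisor present — holds.
(b) site inspected — satisfied.
So (2) is satisfied (T OR T).
(A) ≥45 days' notice — not satisfied.
(B) not (own property) — not satisfied.
(C) holds permit — not met.
So (i) is not satisfied (F OR F OR F).
(ii) Schedule A material — met.
(a): F AND T → false.
(b) start within hours — fails.
(3): F OR F → false.
So Overall is not satisfied (T AND T AND F).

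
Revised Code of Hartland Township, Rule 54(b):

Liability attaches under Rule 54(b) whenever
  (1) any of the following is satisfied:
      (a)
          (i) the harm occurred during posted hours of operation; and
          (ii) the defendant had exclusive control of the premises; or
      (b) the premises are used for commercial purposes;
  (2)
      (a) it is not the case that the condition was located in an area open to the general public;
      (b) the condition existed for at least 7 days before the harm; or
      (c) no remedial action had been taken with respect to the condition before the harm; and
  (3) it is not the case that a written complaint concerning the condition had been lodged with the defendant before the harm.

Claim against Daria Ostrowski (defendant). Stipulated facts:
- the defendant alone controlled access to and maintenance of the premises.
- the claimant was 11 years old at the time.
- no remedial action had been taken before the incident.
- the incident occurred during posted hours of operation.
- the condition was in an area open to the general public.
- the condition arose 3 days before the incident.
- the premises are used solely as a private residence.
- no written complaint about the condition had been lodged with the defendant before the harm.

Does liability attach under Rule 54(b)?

Yes — liable.

(i) during posted hours — satisfied.
(ii) exclusive control — met.
(a) = T AND T = true.
(b) commercial use — fails.
So (1) is satisfied (T OR F).
(a) not (public area) — not satisfied.
(b) condition ≥7 days old — not met.
(c) no remedial action — satisfied.
So (2) is satisfied (F OR F OR T).
(3) not (complaint lodged) — holds.
So Overall is satisfied (T AND T AND T).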